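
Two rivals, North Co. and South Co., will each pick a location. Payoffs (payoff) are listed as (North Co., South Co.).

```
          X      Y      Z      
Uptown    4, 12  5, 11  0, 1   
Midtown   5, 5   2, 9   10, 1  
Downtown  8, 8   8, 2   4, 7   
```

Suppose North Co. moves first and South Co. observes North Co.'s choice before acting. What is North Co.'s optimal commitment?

Backward induction with North Co. moving first.
- Uptown: BR = X, leader payoff 4.
- Midtown: BR = Y, leader payoff 2.
- Downtown: BR = X, leader payoff 8.
Maximizing over 4, 2, 8, North Co. chooses Downtown. Subgame-perfect outcome: (Downtown, X) with payoffs (8, 8).

Downtown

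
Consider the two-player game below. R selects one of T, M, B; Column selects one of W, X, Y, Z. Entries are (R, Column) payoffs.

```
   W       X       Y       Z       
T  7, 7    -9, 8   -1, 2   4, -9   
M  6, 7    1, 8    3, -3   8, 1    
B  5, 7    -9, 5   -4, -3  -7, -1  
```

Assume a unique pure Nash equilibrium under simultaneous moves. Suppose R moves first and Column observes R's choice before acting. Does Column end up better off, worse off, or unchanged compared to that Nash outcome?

Column best-responds to each possible R move:
- T → Column plays X (best of 7, 8, 2, -9); R gets -9.
- M → Column plays X (best of 7, 8, -3, 1); R gets 1.
- B → Column plays W (best of 7, 5, -3, -1); R gets 5.
R's induced payoffs are -9, 1, 5, so R commits to B. Subgame-perfect outcome: (B, W) with payoffs (5, 7).
For the simultaneous game, intersect best replies.
R's best replies: W→T; X→M; Y→M; Z→M.
Column's best replies: T→X; M→X; B→W.
Only (M, X) has each player best-responding; Nash payoffs (1, 8).
Column earns 7 sequentially versus 8 at the Nash outcome: worse off.

worse off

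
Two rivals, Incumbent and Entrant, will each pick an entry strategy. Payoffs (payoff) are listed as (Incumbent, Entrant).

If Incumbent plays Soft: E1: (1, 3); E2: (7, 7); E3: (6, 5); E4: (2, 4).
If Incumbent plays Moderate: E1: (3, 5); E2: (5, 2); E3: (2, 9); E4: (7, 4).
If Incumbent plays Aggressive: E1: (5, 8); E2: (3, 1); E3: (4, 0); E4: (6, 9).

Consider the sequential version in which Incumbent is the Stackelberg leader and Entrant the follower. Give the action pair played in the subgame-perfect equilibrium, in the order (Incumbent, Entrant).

(Soft, E2)

Entrant best-responds to each possible Incumbent move:
- Soft: Entrant compares 3, 7, 5, 4 and picks E2; Incumbent would get 7.
- Moderate: Entrant compares 5, 2, 9, 4 and picks E3; Incumbent would get 2.
- Aggressive: Entrant compares 8, 1, 0, 9 and picks E4; Incumbent would get 6.
Maximizing over 7, 2, 6, Incumbent chooses Soft. Subgame-perfect outcome: (Soft, E2) with payoffs (7, 7).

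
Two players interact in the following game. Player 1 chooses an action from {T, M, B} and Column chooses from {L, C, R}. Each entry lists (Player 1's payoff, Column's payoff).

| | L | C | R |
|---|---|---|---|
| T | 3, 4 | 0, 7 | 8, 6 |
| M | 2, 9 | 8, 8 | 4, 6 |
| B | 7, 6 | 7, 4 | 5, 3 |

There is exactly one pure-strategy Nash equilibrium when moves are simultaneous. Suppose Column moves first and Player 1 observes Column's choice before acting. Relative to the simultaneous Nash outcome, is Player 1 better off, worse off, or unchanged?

better off

Player 1 best-responds to each possible Column move:
- L → Player 1 plays B (best of 3, 2, 7); Column gets 6.
- C → Player 1 plays M (best of 0, 8, 7); Column gets 8.
- R → Player 1 plays T (best of 8, 4, 5); Column gets 6.
Among 6, 8, 6, the best is 8 at C. Subgame-perfect outcome: (M, C) with payoffs (8, 8).
Under simultaneous play:
Player 1's best replies: L→B; C→M; R→T.
Column's best replies: T→C; M→L; B→L.
The unique mutual best reply is (B, L), giving (7, 6).
Player 1 earns 8 sequentially versus 7 at the Nash outcome: better off.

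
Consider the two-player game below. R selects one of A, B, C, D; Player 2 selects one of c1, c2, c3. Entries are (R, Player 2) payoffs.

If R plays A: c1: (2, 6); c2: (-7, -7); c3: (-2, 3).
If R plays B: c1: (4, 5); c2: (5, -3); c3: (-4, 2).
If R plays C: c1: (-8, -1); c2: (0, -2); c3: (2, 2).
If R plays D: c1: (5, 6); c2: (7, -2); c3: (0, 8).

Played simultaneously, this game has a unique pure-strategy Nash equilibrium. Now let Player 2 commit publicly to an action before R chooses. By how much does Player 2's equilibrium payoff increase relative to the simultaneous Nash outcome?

Solve by backward induction (Player 2 leads).
- c1 → R plays D (best of 2, 4, -8, 5); Player 2 gets 6.
- c2 → R plays D (best of -7, 5, 0, 7); Player 2 gets -2.
- c3 → R plays C (best of -2, -4, 2, 0); Player 2 gets 2.
Maximizing over 6, -2, 2, Player 2 chooses c1. Subgame-perfect outcome: (D, c1) with payoffs (5, 6).
For the simultaneous game, intersect best replies.
R's best replies: c1→D; c2→D; c3→C.
Player 2's best replies: A→c1; B→c1; C→c3; D→c3.
Only (C, c3) has each player best-responding; Nash payoffs (2, 2).
Player 2's commitment gain: 6 − 2 = 4.

4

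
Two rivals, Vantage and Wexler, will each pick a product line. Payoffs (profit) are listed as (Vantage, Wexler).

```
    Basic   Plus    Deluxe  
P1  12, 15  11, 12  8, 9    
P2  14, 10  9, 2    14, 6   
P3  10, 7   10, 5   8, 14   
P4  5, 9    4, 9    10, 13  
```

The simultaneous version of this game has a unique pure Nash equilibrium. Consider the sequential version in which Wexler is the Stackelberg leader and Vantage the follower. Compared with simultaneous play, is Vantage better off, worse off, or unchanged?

Work backward from Vantage's decision.
- Basic: Vantage compares 12, 14, 10, 5 and picks P2; Wexler would get 10.
- Plus: Vantage compares 11, 9, 10, 4 and picks P1; Wexler would get 12.
- Deluxe: Vantage compares 8, 14, 8, 10 and picks P2; Wexler would get 6.
Maximizing over 10, 12, 6, Wexler chooses Plus. Subgame-perfect outcome: (P1, Plus) with payoffs (11, 12).
Under simultaneous play:
Vantage's best replies: Basic→P2; Plus→P1; Deluxe→P2.
Wexler's best replies: P1→Basic; P2→Basic; P3→Deluxe; P4→Deluxe.
The unique mutual best reply is (P2, Basic), giving (14, 10).
Vantage earns 11 sequentially versus 14 at the Nash outcome: worse off.

worse off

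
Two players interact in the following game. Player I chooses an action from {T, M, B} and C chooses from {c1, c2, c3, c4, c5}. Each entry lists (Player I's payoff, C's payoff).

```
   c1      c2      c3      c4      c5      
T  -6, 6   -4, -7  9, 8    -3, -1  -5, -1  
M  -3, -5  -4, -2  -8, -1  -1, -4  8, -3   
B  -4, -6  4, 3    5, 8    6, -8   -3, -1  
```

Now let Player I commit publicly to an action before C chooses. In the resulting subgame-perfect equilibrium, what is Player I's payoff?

9

Solve by backward induction (Player I leads).
- T: C compares 6, -7, 8, -1, -1 and picks c3; Player I would get 9.
- M: C compares -5, -2, -1, -4, -3 and picks c3; Player I would get -8.
- B: C compares -6, 3, 8, -8, -1 and picks c3; Player I would get 5.
Among 9, -8, 5, the best is 9 at T. Subgame-perfect outcome: (T, c3) with payoffs (9, 8).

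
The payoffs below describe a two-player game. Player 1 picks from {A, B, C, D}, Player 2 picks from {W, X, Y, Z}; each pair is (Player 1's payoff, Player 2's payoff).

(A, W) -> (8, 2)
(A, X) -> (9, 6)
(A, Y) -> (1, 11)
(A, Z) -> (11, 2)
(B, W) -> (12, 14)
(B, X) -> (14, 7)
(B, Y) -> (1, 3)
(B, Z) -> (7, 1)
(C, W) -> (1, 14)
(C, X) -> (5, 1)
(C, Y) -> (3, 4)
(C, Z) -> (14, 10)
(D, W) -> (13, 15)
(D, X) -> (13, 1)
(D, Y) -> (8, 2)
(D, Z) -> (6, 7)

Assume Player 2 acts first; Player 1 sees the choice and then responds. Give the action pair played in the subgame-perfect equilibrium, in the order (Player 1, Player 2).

(D, W)

Work backward from Player 1's decision.
- W: Player 1 compares 8, 12, 1, 13 and picks D; Player 2 would get 15.
- X: Player 1 compares 9, 14, 5, 13 and picks B; Player 2 would get 7.
- Y: Player 1 compares 1, 1, 3, 8 and picks D; Player 2 would get 2.
- Z: Player 1 compares 11, 7, 14, 6 and picks C; Player 2 would get 10.
Player 2's induced payoffs are 15, 7, 2, 10, so Player 2 commits to W. Subgame-perfect outcome: (D, W) with payoffs (13, 15).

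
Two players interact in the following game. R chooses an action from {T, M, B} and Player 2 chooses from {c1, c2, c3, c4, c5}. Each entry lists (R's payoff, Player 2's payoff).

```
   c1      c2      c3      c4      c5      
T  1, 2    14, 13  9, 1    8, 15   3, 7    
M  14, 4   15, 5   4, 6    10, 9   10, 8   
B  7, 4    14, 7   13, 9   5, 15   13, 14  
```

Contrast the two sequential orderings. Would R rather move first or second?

If R leads: Player 2's best replies are T→c4, M→c4, B→c4; R's induced payoffs 8, 10, 5; outcome (M, c4), payoffs (10, 9).
If Player 2 leads: R's best replies are c1→M, c2→M, c3→B, c4→M, c5→B; Player 2's induced payoffs 4, 5, 9, 9, 14; outcome (B, c5), payoffs (13, 14).
R gets 10 moving first and 13 moving second, so R prefers to move second.

second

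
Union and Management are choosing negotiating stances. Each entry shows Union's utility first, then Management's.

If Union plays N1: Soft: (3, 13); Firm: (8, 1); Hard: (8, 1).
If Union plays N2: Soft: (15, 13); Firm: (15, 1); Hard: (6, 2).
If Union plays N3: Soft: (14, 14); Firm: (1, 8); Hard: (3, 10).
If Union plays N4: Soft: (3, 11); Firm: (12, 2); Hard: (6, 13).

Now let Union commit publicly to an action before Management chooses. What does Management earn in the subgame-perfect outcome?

13

Work backward from Management's decision.
- N1: Management compares 13, 1, 1 and picks Soft; Union would get 3.
- N2: Management compares 13, 1, 2 and picks Soft; Union would get 15.
- N3: Management compares 14, 8, 10 and picks Soft; Union would get 14.
- N4: Management compares 11, 2, 13 and picks Hard; Union would get 6.
Among 3, 15, 14, 6, the best is 15 at N2. Subgame-perfect outcome: (N2, Soft) with payoffs (15, 13).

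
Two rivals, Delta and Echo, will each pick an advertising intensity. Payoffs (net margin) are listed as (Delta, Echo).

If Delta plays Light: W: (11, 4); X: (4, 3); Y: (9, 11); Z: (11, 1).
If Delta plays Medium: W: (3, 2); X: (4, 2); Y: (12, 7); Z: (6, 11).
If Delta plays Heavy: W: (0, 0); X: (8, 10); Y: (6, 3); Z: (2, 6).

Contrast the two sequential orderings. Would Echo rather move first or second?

second

If Delta leads: Echo's best replies are Light→Y, Medium→Z, Heavy→X; Delta's induced payoffs 9, 6, 8; outcome (Light, Y), payoffs (9, 11).
If Echo leads: Delta's best replies are W→Light, X→Heavy, Y→Medium, Z→Light; Echo's induced payoffs 4, 10, 7, 1; outcome (Heavy, X), payoffs (8, 10).
Echo gets 10 moving first and 11 moving second, so Echo prefers to move second.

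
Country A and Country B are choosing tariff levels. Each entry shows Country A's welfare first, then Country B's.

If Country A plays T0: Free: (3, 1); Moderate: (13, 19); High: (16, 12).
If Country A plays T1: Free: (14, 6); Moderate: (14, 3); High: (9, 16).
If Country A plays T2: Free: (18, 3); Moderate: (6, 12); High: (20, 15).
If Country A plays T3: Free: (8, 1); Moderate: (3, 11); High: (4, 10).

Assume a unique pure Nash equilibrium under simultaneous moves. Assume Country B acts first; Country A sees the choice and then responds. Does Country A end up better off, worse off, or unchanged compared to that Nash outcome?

unchanged

Work backward from Country A's decision.
- Free → Country A plays T2 (best of 3, 14, 18, 8); Country B gets 3.
- Moderate → Country A plays T1 (best of 13, 14, 6, 3); Country B gets 3.
- High → Country A plays T2 (best of 16, 9, 20, 4); Country B gets 15.
Maximizing over 3, 3, 15, Country B chooses High. Subgame-perfect outcome: (T2, High) with payoffs (20, 15).
Under simultaneous play:
Country A's best replies: Free→T2; Moderate→T1; High→T2.
Country B's best replies: T0→Moderate; T1→High; T2→High; T3→Moderate.
Only (T2, High) has each player best-responding; Nash payoffs (20, 15).
Country A earns 20 sequentially versus 20 at the Nash outcome: unchanged.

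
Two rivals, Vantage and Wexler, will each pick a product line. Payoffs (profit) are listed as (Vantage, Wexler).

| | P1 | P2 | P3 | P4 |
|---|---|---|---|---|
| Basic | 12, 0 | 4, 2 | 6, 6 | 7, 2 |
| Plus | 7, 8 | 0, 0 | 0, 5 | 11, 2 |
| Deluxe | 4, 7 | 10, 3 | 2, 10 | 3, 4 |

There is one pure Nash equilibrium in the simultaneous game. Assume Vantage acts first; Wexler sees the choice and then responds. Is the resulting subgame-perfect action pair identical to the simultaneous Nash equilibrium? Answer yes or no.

Solve by backward induction (Vantage leads).
- Basic → Wexler plays P3 (best of 0, 2, 6, 2); Vantage gets 6.
- Plus → Wexler plays P1 (best of 8, 0, 5, 2); Vantage gets 7.
- Deluxe → Wexler plays P3 (best of 7, 3, 10, 4); Vantage gets 2.
Maximizing over 6, 7, 2, Vantage chooses Plus. Subgame-perfect outcome: (Plus, P1) with payoffs (7, 8).
Now find the simultaneous Nash equilibrium.
Vantage's best replies: P1→Basic; P2→Deluxe; P3→Basic; P4→Plus.
Wexler's best replies: Basic→P3; Plus→P1; Deluxe→P3.
Only (Basic, P3) has each player best-responding; Nash payoffs (6, 6).
Sequential outcome (Plus, P1) differs from the Nash profile (Basic, P3).

no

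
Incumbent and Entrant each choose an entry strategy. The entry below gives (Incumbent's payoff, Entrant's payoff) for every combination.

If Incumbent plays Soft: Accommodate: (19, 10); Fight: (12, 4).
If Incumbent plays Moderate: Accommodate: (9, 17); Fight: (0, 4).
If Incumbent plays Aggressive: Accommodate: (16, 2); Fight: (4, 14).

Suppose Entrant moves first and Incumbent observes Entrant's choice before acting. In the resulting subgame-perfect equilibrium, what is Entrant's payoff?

Backward induction with Entrant moving first.
- Accommodate: Incumbent compares 19, 9, 16 and picks Soft; Entrant would get 10.
- Fight: Incumbent compares 12, 0, 4 and picks Soft; Entrant would get 4.
Entrant's induced payoffs are 10, 4, so Entrant commits to Accommodate. Subgame-perfect outcome: (Soft, Accommodate) with payoffs (19, 10).

10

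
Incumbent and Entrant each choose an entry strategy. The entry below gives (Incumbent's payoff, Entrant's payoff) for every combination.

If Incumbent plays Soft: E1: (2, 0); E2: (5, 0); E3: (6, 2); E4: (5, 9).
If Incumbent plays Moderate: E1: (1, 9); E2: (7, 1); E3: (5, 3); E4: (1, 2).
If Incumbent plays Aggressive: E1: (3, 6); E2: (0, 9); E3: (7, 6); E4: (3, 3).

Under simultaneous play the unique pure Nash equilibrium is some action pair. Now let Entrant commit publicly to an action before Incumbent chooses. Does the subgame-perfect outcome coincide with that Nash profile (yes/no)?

Incumbent best-responds to each possible Entrant move:
- E1: Incumbent compares 2, 1, 3 and picks Aggressive; Entrant would get 6.
- E2: Incumbent compares 5, 7, 0 and picks Moderate; Entrant would get 1.
- E3: Incumbent compares 6, 5, 7 and picks Aggressive; Entrant would get 6.
- E4: Incumbent compares 5, 1, 3 and picks Soft; Entrant would get 9.
Entrant's induced payoffs are 6, 1, 6, 9, so Entrant commits to E4. Subgame-perfect outcome: (Soft, E4) with payoffs (5, 9).
Now find the simultaneous Nash equilibrium.
Incumbent's best replies: E1→Aggressive; E2→Moderate; E3→Aggressive; E4→Soft.
Entrant's best replies: Soft→E4; Moderate→E1; Aggressive→E2.
Only (Soft, E4) has each player best-responding; Nash payoffs (5, 9).
Sequential outcome (Soft, E4) coincides with the Nash profile (Soft, E4).

yes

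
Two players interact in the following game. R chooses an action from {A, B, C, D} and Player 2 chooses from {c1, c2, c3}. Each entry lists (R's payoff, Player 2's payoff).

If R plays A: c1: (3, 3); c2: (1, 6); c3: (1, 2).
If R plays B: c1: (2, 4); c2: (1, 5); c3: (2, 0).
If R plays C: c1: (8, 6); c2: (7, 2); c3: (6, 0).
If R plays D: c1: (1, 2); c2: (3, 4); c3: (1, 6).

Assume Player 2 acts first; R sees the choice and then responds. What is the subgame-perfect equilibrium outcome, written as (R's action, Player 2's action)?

Work backward from R's decision.
- c1: R compares 3, 2, 8, 1 and picks C; Player 2 would get 6.
- c2: R compares 1, 1, 7, 3 and picks C; Player 2 would get 2.
- c3: R compares 1, 2, 6, 1 and picks C; Player 2 would get 0.
Among 6, 2, 0, the best is 6 at c1. Subgame-perfect outcome: (C, c1) with payoffs (8, 6).

(C, c1)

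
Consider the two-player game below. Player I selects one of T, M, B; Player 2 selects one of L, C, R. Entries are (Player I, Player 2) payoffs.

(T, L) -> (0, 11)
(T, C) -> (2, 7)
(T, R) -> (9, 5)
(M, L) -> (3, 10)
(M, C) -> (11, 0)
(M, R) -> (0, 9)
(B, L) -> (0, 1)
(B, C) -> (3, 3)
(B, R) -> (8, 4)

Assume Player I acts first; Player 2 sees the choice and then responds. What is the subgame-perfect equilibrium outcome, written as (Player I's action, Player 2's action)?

Player 2 best-responds to each possible Player I move:
- T → Player 2 plays L (best of 11, 7, 5); Player I gets 0.
- M → Player 2 plays L (best of 10, 0, 9); Player I gets 3.
- B → Player 2 plays R (best of 1, 3, 4); Player I gets 8.
Player I's induced payoffs are 0, 3, 8, so Player I commits to B. Subgame-perfect outcome: (B, R) with payoffs (8, 4).

(B, R)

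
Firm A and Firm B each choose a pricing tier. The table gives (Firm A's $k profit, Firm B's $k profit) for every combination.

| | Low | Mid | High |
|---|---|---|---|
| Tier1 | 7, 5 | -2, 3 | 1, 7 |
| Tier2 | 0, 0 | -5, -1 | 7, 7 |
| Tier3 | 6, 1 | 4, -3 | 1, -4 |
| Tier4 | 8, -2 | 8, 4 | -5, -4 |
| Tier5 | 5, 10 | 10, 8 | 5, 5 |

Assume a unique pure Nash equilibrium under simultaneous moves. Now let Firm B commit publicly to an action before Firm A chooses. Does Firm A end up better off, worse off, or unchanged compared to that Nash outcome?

Backward induction with Firm B moving first.
- Low → Firm A plays Tier4 (best of 7, 0, 6, 8, 5); Firm B gets -2.
- Mid → Firm A plays Tier5 (best of -2, -5, 4, 8, 10); Firm B gets 8.
- High → Firm A plays Tier2 (best of 1, 7, 1, -5, 5); Firm B gets 7.
Firm B's induced payoffs are -2, 8, 7, so Firm B commits to Mid. Subgame-perfect outcome: (Tier5, Mid) with payoffs (10, 8).
For the simultaneous game, intersect best replies.
Firm A's best replies: Low→Tier4; Mid→Tier5; High→Tier2.
Firm B's best replies: Tier1→High; Tier2→High; Tier3→Low; Tier4→Mid; Tier5→Low.
The unique mutual best reply is (Tier2, High), giving (7, 7).
Firm A earns 10 sequentially versus 7 at the Nash outcome: better off.

better off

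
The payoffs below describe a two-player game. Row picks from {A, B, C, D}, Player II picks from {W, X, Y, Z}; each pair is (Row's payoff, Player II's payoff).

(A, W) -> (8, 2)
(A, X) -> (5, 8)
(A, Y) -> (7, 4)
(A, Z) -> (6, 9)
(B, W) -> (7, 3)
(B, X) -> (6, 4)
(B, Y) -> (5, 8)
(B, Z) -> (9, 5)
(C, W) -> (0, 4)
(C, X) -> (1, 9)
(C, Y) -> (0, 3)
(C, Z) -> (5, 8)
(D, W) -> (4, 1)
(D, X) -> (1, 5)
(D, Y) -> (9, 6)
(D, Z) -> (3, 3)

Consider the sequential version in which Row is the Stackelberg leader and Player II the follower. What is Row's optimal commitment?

Solve by backward induction (Row leads).
- A → Player II plays Z (best of 2, 8, 4, 9); Row gets 6.
- B → Player II plays Y (best of 3, 4, 8, 5); Row gets 5.
- C → Player II plays X (best of 4, 9, 3, 8); Row gets 1.
- D → Player II plays Y (best of 1, 5, 6, 3); Row gets 9.
Among 6, 5, 1, 9, the best is 9 at D. Subgame-perfect outcome: (D, Y) with payoffs (9, 6).

D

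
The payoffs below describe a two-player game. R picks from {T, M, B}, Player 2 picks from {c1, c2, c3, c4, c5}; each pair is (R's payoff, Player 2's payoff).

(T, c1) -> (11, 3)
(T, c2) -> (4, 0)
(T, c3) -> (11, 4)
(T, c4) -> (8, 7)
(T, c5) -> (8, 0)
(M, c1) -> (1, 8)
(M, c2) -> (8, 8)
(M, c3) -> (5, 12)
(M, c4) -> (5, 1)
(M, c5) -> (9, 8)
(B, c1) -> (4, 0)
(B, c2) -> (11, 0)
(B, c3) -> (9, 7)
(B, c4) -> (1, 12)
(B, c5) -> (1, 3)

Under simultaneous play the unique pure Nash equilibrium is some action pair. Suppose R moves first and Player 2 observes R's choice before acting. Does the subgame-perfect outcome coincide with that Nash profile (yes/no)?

yes

Backward induction with R moving first.
- T: BR = c4, leader payoff 8.
- M: BR = c3, leader payoff 5.
- B: BR = c4, leader payoff 1.
Maximizing over 8, 5, 1, R chooses T. Subgame-perfect outcome: (T, c4) with payoffs (8, 7).
Now find the simultaneous Nash equilibrium.
R's best replies: c1→T; c2→B; c3→T; c4→T; c5→M.
Player 2's best replies: T→c4; M→c3; B→c4.
Only (T, c4) has each player best-responding; Nash payoffs (8, 7).
Sequential outcome (T, c4) coincides with the Nash profile (T, c4).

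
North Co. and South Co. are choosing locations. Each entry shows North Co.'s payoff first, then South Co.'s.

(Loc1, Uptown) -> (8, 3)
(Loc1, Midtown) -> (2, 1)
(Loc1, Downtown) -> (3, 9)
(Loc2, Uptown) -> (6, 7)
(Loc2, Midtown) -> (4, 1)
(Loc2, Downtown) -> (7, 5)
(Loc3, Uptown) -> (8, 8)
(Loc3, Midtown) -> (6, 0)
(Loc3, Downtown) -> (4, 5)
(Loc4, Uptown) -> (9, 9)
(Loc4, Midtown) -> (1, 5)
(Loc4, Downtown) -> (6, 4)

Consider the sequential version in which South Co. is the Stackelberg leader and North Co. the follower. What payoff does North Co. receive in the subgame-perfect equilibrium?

Work backward from North Co.'s decision.
- Uptown → North Co. plays Loc4 (best of 8, 6, 8, 9); South Co. gets 9.
- Midtown → North Co. plays Loc3 (best of 2, 4, 6, 1); South Co. gets 0.
- Downtown → North Co. plays Loc2 (best of 3, 7, 4, 6); South Co. gets 5.
Among 9, 0, 5, the best is 9 at Uptown. Subgame-perfect outcome: (Loc4, Uptown) with payoffs (9, 9).

9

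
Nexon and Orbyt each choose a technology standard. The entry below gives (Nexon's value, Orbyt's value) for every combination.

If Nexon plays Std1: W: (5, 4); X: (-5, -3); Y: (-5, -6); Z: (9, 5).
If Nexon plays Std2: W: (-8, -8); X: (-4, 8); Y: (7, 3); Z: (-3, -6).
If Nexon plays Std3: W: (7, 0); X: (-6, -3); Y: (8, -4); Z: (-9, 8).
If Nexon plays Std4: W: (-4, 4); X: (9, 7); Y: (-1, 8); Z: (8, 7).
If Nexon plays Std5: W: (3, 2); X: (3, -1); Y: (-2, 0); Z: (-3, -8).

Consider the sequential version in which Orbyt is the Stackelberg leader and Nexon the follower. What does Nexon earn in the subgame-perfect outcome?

9

Nexon best-responds to each possible Orbyt move:
- W: BR = Std3, leader payoff 0.
- X: BR = Std4, leader payoff 7.
- Y: BR = Std3, leader payoff -4.
- Z: BR = Std1, leader payoff 5.
Maximizing over 0, 7, -4, 5, Orbyt chooses X. Subgame-perfect outcome: (Std4, X) with payoffs (9, 7).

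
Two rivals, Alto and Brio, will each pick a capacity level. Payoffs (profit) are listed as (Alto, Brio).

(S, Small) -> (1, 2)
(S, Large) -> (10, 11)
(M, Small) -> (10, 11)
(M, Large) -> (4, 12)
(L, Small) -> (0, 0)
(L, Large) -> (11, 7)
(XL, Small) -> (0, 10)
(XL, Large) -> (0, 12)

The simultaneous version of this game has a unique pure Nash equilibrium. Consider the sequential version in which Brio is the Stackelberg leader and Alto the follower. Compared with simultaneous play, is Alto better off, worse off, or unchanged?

worse off

Work backward from Alto's decision.
- Small: BR = M, leader payoff 11.
- Large: BR = L, leader payoff 7.
Among 11, 7, the best is 11 at Small. Subgame-perfect outcome: (M, Small) with payoffs (10, 11).
Now find the simultaneous Nash equilibrium.
Alto's best replies: Small→M; Large→L.
Brio's best replies: S→Large; M→Large; L→Large; XL→Large.
The unique mutual best reply is (L, Large), giving (11, 7).
Alto earns 10 sequentially versus 11 at the Nash outcome: worse off.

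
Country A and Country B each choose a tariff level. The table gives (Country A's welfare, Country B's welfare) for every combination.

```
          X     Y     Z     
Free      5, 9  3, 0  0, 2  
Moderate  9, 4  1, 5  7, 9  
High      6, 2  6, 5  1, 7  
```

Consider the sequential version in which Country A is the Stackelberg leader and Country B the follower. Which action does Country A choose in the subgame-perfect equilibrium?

Country B best-responds to each possible Country A move:
- Free: Country B compares 9, 0, 2 and picks X; Country A would get 5.
- Moderate: Country B compares 4, 5, 9 and picks Z; Country A would get 7.
- High: Country B compares 2, 5, 7 and picks Z; Country A would get 1.
Among 5, 7, 1, the best is 7 at Moderate. Subgame-perfect outcome: (Moderate, Z) with payoffs (7, 9).

Moderate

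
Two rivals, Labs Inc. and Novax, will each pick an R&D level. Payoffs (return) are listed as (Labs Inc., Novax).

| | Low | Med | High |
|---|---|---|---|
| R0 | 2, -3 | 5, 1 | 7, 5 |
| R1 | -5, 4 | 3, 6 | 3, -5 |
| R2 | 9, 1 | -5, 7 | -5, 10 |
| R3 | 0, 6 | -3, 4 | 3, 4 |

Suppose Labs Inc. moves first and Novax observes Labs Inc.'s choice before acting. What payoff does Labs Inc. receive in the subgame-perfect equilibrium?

Solve by backward induction (Labs Inc. leads).
- R0: Novax compares -3, 1, 5 and picks High; Labs Inc. would get 7.
- R1: Novax compares 4, 6, -5 and picks Med; Labs Inc. would get 3.
- R2: Novax compares 1, 7, 10 and picks High; Labs Inc. would get -5.
- R3: Novax compares 6, 4, 4 and picks Low; Labs Inc. would get 0.
Labs Inc.'s induced payoffs are 7, 3, -5, 0, so Labs Inc. commits to R0. Subgame-perfect outcome: (R0, High) with payoffs (7, 5).

7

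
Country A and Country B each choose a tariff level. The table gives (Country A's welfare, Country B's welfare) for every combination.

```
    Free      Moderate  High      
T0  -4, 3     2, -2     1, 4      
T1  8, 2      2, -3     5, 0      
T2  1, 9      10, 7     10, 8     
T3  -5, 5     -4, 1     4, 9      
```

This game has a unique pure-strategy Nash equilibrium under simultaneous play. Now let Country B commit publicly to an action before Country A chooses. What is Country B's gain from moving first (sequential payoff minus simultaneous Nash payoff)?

Backward induction with Country B moving first.
- Free: BR = T1, leader payoff 2.
- Moderate: BR = T2, leader payoff 7.
- High: BR = T2, leader payoff 8.
Among 2, 7, 8, the best is 8 at High. Subgame-perfect outcome: (T2, High) with payoffs (10, 8).
For the simultaneous game, intersect best replies.
Country A's best replies: Free→T1; Moderate→T2; High→T2.
Country B's best replies: T0→High; T1→Free; T2→Free; T3→High.
Only (T1, Free) has each player best-responding; Nash payoffs (8, 2).
Country B's commitment gain: 8 − 2 = 6.

6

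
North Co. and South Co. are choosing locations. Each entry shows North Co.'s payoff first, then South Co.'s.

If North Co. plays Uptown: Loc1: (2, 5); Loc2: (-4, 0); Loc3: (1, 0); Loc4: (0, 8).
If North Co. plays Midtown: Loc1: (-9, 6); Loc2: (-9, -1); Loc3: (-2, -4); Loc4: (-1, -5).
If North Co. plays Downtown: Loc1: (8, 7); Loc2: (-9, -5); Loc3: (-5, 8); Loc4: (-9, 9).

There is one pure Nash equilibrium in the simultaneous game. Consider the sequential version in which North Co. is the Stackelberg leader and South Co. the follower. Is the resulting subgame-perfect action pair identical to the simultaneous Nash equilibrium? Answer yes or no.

Solve by backward induction (North Co. leads).
- Uptown → South Co. plays Loc4 (best of 5, 0, 0, 8); North Co. gets 0.
- Midtown → South Co. plays Loc1 (best of 6, -1, -4, -5); North Co. gets -9.
- Downtown → South Co. plays Loc4 (best of 7, -5, 8, 9); North Co. gets -9.
Maximizing over 0, -9, -9, North Co. chooses Uptown. Subgame-perfect outcome: (Uptown, Loc4) with payoffs (0, 8).
Now find the simultaneous Nash equilibrium.
North Co.'s best replies: Loc1→Downtown; Loc2→Uptown; Loc3→Uptown; Loc4→Uptown.
South Co.'s best replies: Uptown→Loc4; Midtown→Loc1; Downtown→Loc4.
Only (Uptown, Loc4) has each player best-responding; Nash payoffs (0, 8).
Sequential outcome (Uptown, Loc4) coincides with the Nash profile (Uptown, Loc4).

yes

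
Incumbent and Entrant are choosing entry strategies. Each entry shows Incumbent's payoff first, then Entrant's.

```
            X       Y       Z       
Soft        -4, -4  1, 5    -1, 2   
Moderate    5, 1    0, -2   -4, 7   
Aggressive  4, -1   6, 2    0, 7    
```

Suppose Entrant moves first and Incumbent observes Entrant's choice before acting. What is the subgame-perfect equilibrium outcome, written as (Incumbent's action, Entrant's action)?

Solve by backward induction (Entrant leads).
- X: BR = Moderate, leader payoff 1.
- Y: BR = Aggressive, leader payoff 2.
- Z: BR = Aggressive, leader payoff 7.
Entrant's induced payoffs are 1, 2, 7, so Entrant commits to Z. Subgame-perfect outcome: (Aggressive, Z) with payoffs (0, 7).

(Aggressive, Z)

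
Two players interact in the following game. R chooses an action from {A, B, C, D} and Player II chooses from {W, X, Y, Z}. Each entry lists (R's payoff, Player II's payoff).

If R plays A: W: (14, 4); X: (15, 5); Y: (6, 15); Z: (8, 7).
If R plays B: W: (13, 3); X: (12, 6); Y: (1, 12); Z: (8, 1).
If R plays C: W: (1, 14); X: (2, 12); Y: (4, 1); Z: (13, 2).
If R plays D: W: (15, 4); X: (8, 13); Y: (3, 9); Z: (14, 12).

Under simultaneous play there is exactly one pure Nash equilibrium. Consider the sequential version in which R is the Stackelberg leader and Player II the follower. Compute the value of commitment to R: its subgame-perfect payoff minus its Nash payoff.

2

Solve by backward induction (R leads).
- A → Player II plays Y (best of 4, 5, 15, 7); R gets 6.
- B → Player II plays Y (best of 3, 6, 12, 1); R gets 1.
- C → Player II plays W (best of 14, 12, 1, 2); R gets 1.
- D → Player II plays X (best of 4, 13, 9, 12); R gets 8.
Among 6, 1, 1, 8, the best is 8 at D. Subgame-perfect outcome: (D, X) with payoffs (8, 13).
Under simultaneous play:
R's best replies: W→D; X→A; Y→A; Z→D.
Player II's best replies: A→Y; B→Y; C→W; D→X.
Only (A, Y) has each player best-responding; Nash payoffs (6, 15).
R's commitment gain: 8 − 6 = 2.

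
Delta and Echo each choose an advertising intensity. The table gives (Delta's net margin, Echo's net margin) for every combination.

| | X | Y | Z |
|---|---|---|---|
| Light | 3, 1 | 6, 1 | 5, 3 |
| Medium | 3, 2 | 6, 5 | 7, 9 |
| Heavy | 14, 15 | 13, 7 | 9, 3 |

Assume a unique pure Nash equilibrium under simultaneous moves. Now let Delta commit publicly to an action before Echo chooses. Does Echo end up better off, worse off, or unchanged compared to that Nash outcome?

unchanged

Echo best-responds to each possible Delta move:
- Light → Echo plays Z (best of 1, 1, 3); Delta gets 5.
- Medium → Echo plays Z (best of 2, 5, 9); Delta gets 7.
- Heavy → Echo plays X (best of 15, 7, 3); Delta gets 14.
Maximizing over 5, 7, 14, Delta chooses Heavy. Subgame-perfect outcome: (Heavy, X) with payoffs (14, 15).
Now find the simultaneous Nash equilibrium.
Delta's best replies: X→Heavy; Y→Heavy; Z→Heavy.
Echo's best replies: Light→Z; Medium→Z; Heavy→X.
The unique mutual best reply is (Heavy, X), giving (14, 15).
Echo earns 15 sequentially versus 15 at the Nash outcome: unchanged.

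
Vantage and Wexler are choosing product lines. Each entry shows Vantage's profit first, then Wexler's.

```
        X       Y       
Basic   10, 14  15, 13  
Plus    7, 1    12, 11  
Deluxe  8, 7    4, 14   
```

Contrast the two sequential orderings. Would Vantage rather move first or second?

If Vantage leads: Wexler's best replies are Basic→X, Plus→Y, Deluxe→Y; Vantage's induced payoffs 10, 12, 4; outcome (Plus, Y), payoffs (12, 11).
If Wexler leads: Vantage's best replies are X→Basic, Y→Basic; Wexler's induced payoffs 14, 13; outcome (Basic, X), payoffs (10, 14).
Vantage gets 12 moving first and 10 moving second, so Vantage prefers to move first.

first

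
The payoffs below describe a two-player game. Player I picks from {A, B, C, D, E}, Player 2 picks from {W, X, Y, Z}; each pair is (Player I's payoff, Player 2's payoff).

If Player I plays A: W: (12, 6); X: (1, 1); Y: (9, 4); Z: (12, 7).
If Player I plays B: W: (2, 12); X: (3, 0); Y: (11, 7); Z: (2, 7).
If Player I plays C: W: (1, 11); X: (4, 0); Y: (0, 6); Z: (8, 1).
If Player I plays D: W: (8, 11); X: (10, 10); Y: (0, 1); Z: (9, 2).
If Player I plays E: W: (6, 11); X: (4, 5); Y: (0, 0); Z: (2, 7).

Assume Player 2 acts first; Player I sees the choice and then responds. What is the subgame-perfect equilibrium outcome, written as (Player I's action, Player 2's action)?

(D, X)

Work backward from Player I's decision.
- W: BR = A, leader payoff 6.
- X: BR = D, leader payoff 10.
- Y: BR = B, leader payoff 7.
- Z: BR = A, leader payoff 7.
Player 2's induced payoffs are 6, 10, 7, 7, so Player 2 commits to X. Subgame-perfect outcome: (D, X) with payoffs (10, 10).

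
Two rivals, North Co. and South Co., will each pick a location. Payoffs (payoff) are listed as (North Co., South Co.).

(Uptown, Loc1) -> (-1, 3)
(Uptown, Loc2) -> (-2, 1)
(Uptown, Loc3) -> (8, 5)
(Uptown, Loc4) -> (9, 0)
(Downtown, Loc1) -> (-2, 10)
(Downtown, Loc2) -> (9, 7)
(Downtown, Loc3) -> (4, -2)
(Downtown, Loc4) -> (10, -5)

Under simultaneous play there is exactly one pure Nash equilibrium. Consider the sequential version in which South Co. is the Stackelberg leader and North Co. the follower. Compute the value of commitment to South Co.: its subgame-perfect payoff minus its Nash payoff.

2

Backward induction with South Co. moving first.
- Loc1: North Co. compares -1, -2 and picks Uptown; South Co. would get 3.
- Loc2: North Co. compares -2, 9 and picks Downtown; South Co. would get 7.
- Loc3: North Co. compares 8, 4 and picks Uptown; South Co. would get 5.
- Loc4: North Co. compares 9, 10 and picks Downtown; South Co. would get -5.
South Co.'s induced payoffs are 3, 7, 5, -5, so South Co. commits to Loc2. Subgame-perfect outcome: (Downtown, Loc2) with payoffs (9, 7).
Now find the simultaneous Nash equilibrium.
North Co.'s best replies: Loc1→Uptown; Loc2→Downtown; Loc3→Uptown; Loc4→Downtown.
South Co.'s best replies: Uptown→Loc3; Downtown→Loc1.
The unique mutual best reply is (Uptown, Loc3), giving (8, 5).
South Co.'s commitment gain: 7 − 5 = 2.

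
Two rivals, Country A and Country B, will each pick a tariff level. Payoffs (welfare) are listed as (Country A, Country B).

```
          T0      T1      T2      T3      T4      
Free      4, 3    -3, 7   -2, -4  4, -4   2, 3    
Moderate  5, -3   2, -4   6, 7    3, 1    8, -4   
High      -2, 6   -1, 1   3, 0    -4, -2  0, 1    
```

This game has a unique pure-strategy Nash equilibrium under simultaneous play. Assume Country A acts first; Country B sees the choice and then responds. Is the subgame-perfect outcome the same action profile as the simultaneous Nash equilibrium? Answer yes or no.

yes

Solve by backward induction (Country A leads).
- Free: BR = T1, leader payoff -3.
- Moderate: BR = T2, leader payoff 6.
- High: BR = T0, leader payoff -2.
Among -3, 6, -2, the best is 6 at Moderate. Subgame-perfect outcome: (Moderate, T2) with payoffs (6, 7).
Under simultaneous play:
Country A's best replies: T0→Moderate; T1→Moderate; T2→Moderate; T3→Free; T4→Moderate.
Country B's best replies: Free→T1; Moderate→T2; High→T0.
The unique mutual best reply is (Moderate, T2), giving (6, 7).
Sequential outcome (Moderate, T2) coincides with the Nash profile (Moderate, T2).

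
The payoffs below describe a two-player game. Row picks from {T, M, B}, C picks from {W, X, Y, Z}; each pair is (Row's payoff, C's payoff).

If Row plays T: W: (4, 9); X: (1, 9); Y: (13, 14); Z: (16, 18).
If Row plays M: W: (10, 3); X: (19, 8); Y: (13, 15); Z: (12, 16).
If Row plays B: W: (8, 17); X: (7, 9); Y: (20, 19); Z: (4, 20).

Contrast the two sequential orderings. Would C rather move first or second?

first

If Row leads: C's best replies are T→Z, M→Z, B→Z; Row's induced payoffs 16, 12, 4; outcome (T, Z), payoffs (16, 18).
If C leads: Row's best replies are W→M, X→M, Y→B, Z→T; C's induced payoffs 3, 8, 19, 18; outcome (B, Y), payoffs (20, 19).
C gets 19 moving first and 18 moving second, so C prefers to move first.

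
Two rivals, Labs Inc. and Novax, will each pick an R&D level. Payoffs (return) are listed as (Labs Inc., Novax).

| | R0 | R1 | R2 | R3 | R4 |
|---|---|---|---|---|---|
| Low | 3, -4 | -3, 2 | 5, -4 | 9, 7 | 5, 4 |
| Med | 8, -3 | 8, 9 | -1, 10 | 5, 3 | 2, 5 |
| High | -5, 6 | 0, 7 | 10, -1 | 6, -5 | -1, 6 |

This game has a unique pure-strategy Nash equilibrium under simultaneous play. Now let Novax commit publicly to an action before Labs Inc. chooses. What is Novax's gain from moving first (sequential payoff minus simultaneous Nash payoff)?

Backward induction with Novax moving first.
- R0 → Labs Inc. plays Med (best of 3, 8, -5); Novax gets -3.
- R1 → Labs Inc. plays Med (best of -3, 8, 0); Novax gets 9.
- R2 → Labs Inc. plays High (best of 5, -1, 10); Novax gets -1.
- R3 → Labs Inc. plays Low (best of 9, 5, 6); Novax gets 7.
- R4 → Labs Inc. plays Low (best of 5, 2, -1); Novax gets 4.
Novax's induced payoffs are -3, 9, -1, 7, 4, so Novax commits to R1. Subgame-perfect outcome: (Med, R1) with payoffs (8, 9).
Now find the simultaneous Nash equilibrium.
Labs Inc.'s best replies: R0→Med; R1→Med; R2→High; R3→Low; R4→Low.
Novax's best replies: Low→R3; Med→R2; High→R1.
Only (Low, R3) has each player best-responding; Nash payoffs (9, 7).
Novax's commitment gain: 9 − 7 = 2.

2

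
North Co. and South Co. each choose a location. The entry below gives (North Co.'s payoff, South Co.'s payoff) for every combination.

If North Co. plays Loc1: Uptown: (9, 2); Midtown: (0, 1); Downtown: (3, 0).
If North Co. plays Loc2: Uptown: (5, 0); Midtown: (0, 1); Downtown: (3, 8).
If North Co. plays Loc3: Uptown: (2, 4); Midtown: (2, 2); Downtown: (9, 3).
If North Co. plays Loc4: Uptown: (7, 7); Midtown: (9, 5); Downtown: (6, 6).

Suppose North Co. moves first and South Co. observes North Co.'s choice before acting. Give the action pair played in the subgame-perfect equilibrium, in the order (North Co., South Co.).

South Co. best-responds to each possible North Co. move:
- Loc1: BR = Uptown, leader payoff 9.
- Loc2: BR = Downtown, leader payoff 3.
- Loc3: BR = Uptown, leader payoff 2.
- Loc4: BR = Uptown, leader payoff 7.
North Co.'s induced payoffs are 9, 3, 2, 7, so North Co. commits to Loc1. Subgame-perfect outcome: (Loc1, Uptown) with payoffs (9, 2).

(Loc1, Uptown)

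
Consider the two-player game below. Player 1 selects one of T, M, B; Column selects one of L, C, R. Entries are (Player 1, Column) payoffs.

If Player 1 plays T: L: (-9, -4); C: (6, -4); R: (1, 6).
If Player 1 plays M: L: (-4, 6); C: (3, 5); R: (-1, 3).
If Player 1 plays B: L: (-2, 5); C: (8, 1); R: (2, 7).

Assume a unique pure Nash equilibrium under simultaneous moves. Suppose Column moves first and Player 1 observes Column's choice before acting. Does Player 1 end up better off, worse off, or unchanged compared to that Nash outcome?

unchanged

Solve by backward induction (Column leads).
- L: BR = B, leader payoff 5.
- C: BR = B, leader payoff 1.
- R: BR = B, leader payoff 7.
Column's induced payoffs are 5, 1, 7, so Column commits to R. Subgame-perfect outcome: (B, R) with payoffs (2, 7).
For the simultaneous game, intersect best replies.
Player 1's best replies: L→B; C→B; R→B.
Column's best replies: T→R; M→L; B→R.
Only (B, R) has each player best-responding; Nash payoffs (2, 7).
Player 1 earns 2 sequentially versus 2 at the Nash outcome: unchanged.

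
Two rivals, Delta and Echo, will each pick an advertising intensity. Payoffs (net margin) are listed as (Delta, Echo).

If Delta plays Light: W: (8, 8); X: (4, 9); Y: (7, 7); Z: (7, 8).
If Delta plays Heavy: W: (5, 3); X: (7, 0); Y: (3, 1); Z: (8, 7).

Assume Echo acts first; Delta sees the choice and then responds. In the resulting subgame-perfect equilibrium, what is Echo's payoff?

Backward induction with Echo moving first.
- W → Delta plays Light (best of 8, 5); Echo gets 8.
- X → Delta plays Heavy (best of 4, 7); Echo gets 0.
- Y → Delta plays Light (best of 7, 3); Echo gets 7.
- Z → Delta plays Heavy (best of 7, 8); Echo gets 7.
Among 8, 0, 7, 7, the best is 8 at W. Subgame-perfect outcome: (Light, W) with payoffs (8, 8).

8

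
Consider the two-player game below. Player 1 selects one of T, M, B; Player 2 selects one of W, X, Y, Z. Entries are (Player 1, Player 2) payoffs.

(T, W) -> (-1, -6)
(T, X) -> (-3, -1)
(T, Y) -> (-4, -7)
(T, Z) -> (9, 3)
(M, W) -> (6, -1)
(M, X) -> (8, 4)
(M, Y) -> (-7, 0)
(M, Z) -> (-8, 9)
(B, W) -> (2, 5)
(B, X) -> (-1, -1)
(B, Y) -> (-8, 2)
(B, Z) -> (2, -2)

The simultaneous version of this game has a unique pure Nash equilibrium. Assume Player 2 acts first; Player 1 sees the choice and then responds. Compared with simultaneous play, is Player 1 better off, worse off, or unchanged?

worse off

Work backward from Player 1's decision.
- W: BR = M, leader payoff -1.
- X: BR = M, leader payoff 4.
- Y: BR = T, leader payoff -7.
- Z: BR = T, leader payoff 3.
Player 2's induced payoffs are -1, 4, -7, 3, so Player 2 commits to X. Subgame-perfect outcome: (M, X) with payoffs (8, 4).
Under simultaneous play:
Player 1's best replies: W→M; X→M; Y→T; Z→T.
Player 2's best replies: T→Z; M→Z; B→W.
Only (T, Z) has each player best-responding; Nash payoffs (9, 3).
Player 1 earns 8 sequentially versus 9 at the Nash outcome: worse off.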